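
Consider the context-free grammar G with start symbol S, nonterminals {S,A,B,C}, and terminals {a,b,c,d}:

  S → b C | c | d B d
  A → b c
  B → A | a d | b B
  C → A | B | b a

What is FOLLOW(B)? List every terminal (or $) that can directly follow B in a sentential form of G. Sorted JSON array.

FIRST iteration:
[1]
  A via A→b c: +{b}
  B via B→A: +{b}
  B via B→a d: +{a}
  C via C→A: +{b}
  C via C→B: +{a}
  S via S→b C: +{b}
  S via S→c: +{c}
  S via S→d B d: +{d}
  S: {b,c,d}  A: {b}  B: {a,b}  C: {a,b}
[2] done
  S: {b,c,d}  A: {b}  B: {a,b}  C: {a,b}

FOLLOW iteration:
initialize: $ ∈ FOLLOW(S)
pass 1:
  S→b C: FOLLOW(C) ⊇ FOLLOW(S) ⊇ {$}; new: +{$}
  S→d B d: FOLLOW(B) ⊇ FIRST(d) = {d}; new: +{d}
  S: {$}  A: {}  B: {d}  C: {$}
pass 2:
  B→A: FOLLOW(A) ⊇ FOLLOW(B) ⊇ {d}; new: +{d}
  C→A: FOLLOW(A) ⊇ FOLLOW(C) ⊇ {$}; new: +{$}
  C→B: FOLLOW(B) ⊇ FOLLOW(C) ⊇ {$}; new: +{$}
  S: {$}  A: {$,d}  B: {$,d}  C: {$}
pass 3: — fixpoint
  S: {$}  A: {$,d}  B: {$,d}  C: {$}

FOLLOW(B) = ["$", "d"]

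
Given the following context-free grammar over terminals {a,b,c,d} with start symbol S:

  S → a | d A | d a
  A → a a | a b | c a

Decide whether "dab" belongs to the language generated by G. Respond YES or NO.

CNF form of G:
  S -> T3 A | T3 T0 | a
  A -> T0 T0 | T0 T1 | T2 T0
  T0 -> a
  T1 -> b
  T2 -> c
  T3 -> d

CYK fill:
  cell(0,0) d: {T3}  orig:{}
  cell(1,1) a: {S,T0}  orig:{S}
  cell(2,2) b: {T1}  orig:{}
  cell(0,1) da: {S}
  cell(1,2) ab: {A}
  cell(0,2) dab: {S}

S ∈ T[0,2] ⇒ YES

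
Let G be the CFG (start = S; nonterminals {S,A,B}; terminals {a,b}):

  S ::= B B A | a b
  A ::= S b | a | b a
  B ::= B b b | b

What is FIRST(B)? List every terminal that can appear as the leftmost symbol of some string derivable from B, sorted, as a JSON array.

Compute FIRST by fixpoint:
[1]
  A via A→a: +{a}
  A via A→b a: +{b}
  B via B→b: +{b}
  S via S→B B A: +{b}
  S via S→a b: +{a}
  S: {a,b}  A: {a,b}  B: {b}
[2] done
  S: {a,b}  A: {a,b}  B: {b}

FIRST(B) = ["b"]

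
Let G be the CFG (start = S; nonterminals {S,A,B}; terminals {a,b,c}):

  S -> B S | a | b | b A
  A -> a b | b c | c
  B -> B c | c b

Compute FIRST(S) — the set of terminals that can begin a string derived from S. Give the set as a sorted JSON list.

FIRST iteration:
iter 1:
  A via A→a b: +{a}
  A via A→b c: +{b}
  A via A→c: +{c}
  B via B→c b: +{c}
  S via S→B S: +{c}
  S via S→a: +{a}
  S via S→b: +{b}
  FIRST[S]={a,b,c}  FIRST[A]={a,b,c}  FIRST[B]={c}
iter 2: (stable)
  FIRST[S]={a,b,c}  FIRST[A]={a,b,c}  FIRST[B]={c}

FIRST(S) = ["a", "b", "c"]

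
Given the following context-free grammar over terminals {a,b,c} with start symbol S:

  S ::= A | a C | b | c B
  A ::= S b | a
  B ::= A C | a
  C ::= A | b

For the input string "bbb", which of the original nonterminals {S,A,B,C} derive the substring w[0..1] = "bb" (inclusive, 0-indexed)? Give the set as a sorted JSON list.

CNF form of G:
  S -> S T0 | T1 C | T2 B | a | b
  A -> S T0 | a
  B -> A C | a
  C -> S T0 | a | b
  T0 -> b
  T1 -> a
  T2 -> c

CYK fill — only the sub-triangle for w[0..1]:
  [0..0]={C,S,T0}  "b"  orig:{C,S}
  [1..1]={C,S,T0}  "b"  orig:{C,S}
  [0..1]={A,C,S}  "bb"

Original NTs in T[0,1] deriving "bb": ["A", "C", "S"]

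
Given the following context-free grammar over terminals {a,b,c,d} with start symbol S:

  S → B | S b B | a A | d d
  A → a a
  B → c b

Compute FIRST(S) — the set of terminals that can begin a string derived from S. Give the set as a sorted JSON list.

FIRST iteration:
pass 1:
  A via A→a a: +{a}
  B via B→c b: +{c}
  S via S→B: +{c}
  S via S→a A: +{a}
  S via S→d d: +{d}
  S: {a,c,d}  A: {a}  B: {c}
pass 2: — fixpoint
  S: {a,c,d}  A: {a}  B: {c}

FIRST(S) = ["a", "c", "d"]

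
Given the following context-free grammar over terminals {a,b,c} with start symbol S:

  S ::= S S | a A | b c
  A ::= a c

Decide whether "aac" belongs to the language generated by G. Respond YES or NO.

CNF form of G:
  S -> S S | T0 A | T2 T1
  A -> T0 T1
  T0 -> a
  T1 -> c
  T2 -> b

Fill CYK table bottom-up:
  cell(0,0) a: {T0}  orig:{}
  cell(1,1) a: {T0}  orig:{}
  cell(2,2) c: {T1}  orig:{}
  cell(0,1) aa: ∅
  cell(1,2) ac: {A}
  cell(0,2) aac: {S}

S ∈ T[0,2] ⇒ YES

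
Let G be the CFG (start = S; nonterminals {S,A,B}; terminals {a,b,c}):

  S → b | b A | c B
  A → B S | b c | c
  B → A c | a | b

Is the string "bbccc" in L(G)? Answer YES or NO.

CNF form of G:
  S -> T0 A | T1 B | b
  A -> B S | T0 T1 | c
  B -> A T1 | a | b
  T0 -> b
  T1 -> c

CYK fill:
  cell(0,0) b: {B,S,T0}  orig:{B,S}
  cell(1,1) b: {B,S,T0}  orig:{B,S}
  cell(2,2) c: {A,T1}  orig:{A}
  cell(3,3) c: {A,T1}  orig:{A}
  cell(4,4) c: {A,T1}  orig:{A}
  cell(0,1) bb: {A}
  cell(1,2) bc: {A,S}
  cell(2,3) cc: {B}
  cell(3,4) cc: {B}
  cell(0,2) bbc: {A,B,S}
  cell(1,3) bcc: {B}
  cell(2,4) ccc: {S}
  cell(0,3) bbcc: {B}
  cell(1,4) bccc: {A}
  cell(0,4) bbccc: {S}

S ∈ T[0,4] ⇒ YES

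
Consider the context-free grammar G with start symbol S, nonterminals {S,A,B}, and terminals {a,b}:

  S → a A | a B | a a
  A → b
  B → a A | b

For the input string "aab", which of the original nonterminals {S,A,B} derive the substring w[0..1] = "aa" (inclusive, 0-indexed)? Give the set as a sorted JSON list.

CNF form of G:
  S -> T0 A | T0 B | T0 T0
  A -> b
  B -> T0 A | b
  T0 -> a

CYK table (by increasing span), restricted to cells inside w[0..1]:
  cell(0,0) a: {T0}  orig:{}
  cell(1,1) a: {T0}  orig:{}
  cell(0,1) aa: {S}

Original NTs in T[0,1] deriving "aa": ["S"]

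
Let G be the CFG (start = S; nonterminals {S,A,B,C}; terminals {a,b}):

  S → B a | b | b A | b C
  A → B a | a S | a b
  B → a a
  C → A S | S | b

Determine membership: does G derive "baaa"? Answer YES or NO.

CNF form of G:
  S -> B T0 | T1 A | T1 C | b
  A -> B T0 | T0 S | T0 T1
  B -> T0 T0
  C -> A S | B T0 | T1 A | T1 C | b
  T0 -> a
  T1 -> b

CYK fill:
  [0..0]={C,S,T1}  "b"  orig:{C,S}
  [1..1]={T0}  "a"  orig:{}
  [2..2]={T0}  "a"  orig:{}
  [3..3]={T0}  "a"  orig:{}
  [0..1]=∅  "ba"
  [1..2]={B}  "aa"
  [2..3]={B}  "aa"
  [0..2]=∅  "baa"
  [1..3]={A,C,S}  "aaa"
  [0..3]={C,S}  "baaa"

S ∈ T[0,3] ⇒ YES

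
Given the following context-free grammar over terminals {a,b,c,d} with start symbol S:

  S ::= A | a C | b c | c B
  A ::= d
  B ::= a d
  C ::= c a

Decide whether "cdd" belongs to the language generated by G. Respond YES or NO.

Convert to CNF:
  S -> T0 C | T2 B | T3 T2 | d
  A -> d
  B -> T0 T1
  C -> T2 T0
  T0 -> a
  T1 -> d
  T2 -> c
  T3 -> b

CYK fill:
  T[0,0] 'c' = {T2}  orig:{}
  T[1,1] 'd' = {A,S,T1}  orig:{A,S}
  T[2,2] 'd' = {A,S,T1}  orig:{A,S}
  T[0,1] 'cd' = ∅
  T[1,2] 'dd' = ∅
  T[0,2] 'cdd' = ∅

S ∉ T[0,2] ⇒ NO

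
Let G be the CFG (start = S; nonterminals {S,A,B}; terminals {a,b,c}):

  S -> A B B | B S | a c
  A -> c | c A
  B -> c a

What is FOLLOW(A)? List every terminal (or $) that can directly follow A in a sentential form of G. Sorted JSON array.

Compute FIRST by fixpoint:
iter 1:
  A via A→c: +{c}
  B via B→c a: +{c}
  S via S→A B B: +{c}
  S via S→a c: +{a}
  S: {a,c}  A: {c}  B: {c}
iter 2: — fixpoint
  S: {a,c}  A: {c}  B: {c}

FOLLOW iteration:
initialize: $ ∈ FOLLOW(S)
round 1:
  S→A B B: FOLLOW(A) ⊇ FIRST(B) = {c}; new: +{c}
  S→A B B: FOLLOW(B) ⊇ FIRST(B) = {c}; new: +{c}
  S→A B B: FOLLOW(B) ⊇ FOLLOW(S) ⊇ {$}; new: +{$}
  S→B S: FOLLOW(B) ⊇ FIRST(S) = {a,c}; new: +{a}
  S: {$}  A: {c}  B: {$,a,c}
round 2: done
  S: {$}  A: {c}  B: {$,a,c}

FOLLOW(A) = ["c"]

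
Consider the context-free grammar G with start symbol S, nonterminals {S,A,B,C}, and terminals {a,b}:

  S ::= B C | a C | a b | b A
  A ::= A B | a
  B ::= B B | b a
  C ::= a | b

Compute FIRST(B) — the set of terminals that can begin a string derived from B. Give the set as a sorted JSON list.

Compute FIRST by fixpoint:
round 1:
  A via A→a: +{a}
  B via B→b a: +{b}
  C via C→a: +{a}
  C via C→b: +{b}
  S via S→B C: +{b}
  S via S→a C: +{a}
  FIRST[S]={a,b}  FIRST[A]={a}  FIRST[B]={b}  FIRST[C]={a,b}
round 2: — fixpoint
  FIRST[S]={a,b}  FIRST[A]={a}  FIRST[B]={b}  FIRST[C]={a,b}

FIRST(B) = ["b"]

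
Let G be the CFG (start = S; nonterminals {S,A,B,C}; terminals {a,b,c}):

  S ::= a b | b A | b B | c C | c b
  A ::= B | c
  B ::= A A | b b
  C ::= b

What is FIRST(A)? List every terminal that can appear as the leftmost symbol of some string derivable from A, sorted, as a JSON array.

FIRST iteration:
pass 1:
  A via A→c: +{c}
  B via B→A A: +{c}
  B via B→b b: +{b}
  C via C→b: +{b}
  S via S→a b: +{a}
  S via S→b A: +{b}
  S via S→c C: +{c}
  FIRST(S)={a,b,c}  FIRST(A)={c}  FIRST(B)={b,c}  FIRST(C)={b}
pass 2:
  A via A→B: +{b}
  FIRST(S)={a,b,c}  FIRST(A)={b,c}  FIRST(B)={b,c}  FIRST(C)={b}
pass 3: (stable)
  FIRST(S)={a,b,c}  FIRST(A)={b,c}  FIRST(B)={b,c}  FIRST(C)={b}

FIRST(A) = ["b", "c"]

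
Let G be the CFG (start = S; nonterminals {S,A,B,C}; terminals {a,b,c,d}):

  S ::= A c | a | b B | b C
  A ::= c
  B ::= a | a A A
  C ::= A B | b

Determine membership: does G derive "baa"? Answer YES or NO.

CNF form of G:
  S -> A T1 | T2 B | T2 C | a
  A -> c
  B -> T0 X3 | a
  C -> A B | b
  T0 -> a
  T1 -> c
  T2 -> b
  X3 -> A A

CYK table (by increasing span):
  T[0,0] 'b' = {C,T2}  orig:{C}
  T[1,1] 'a' = {B,S,T0}  orig:{B,S}
  T[2,2] 'a' = {B,S,T0}  orig:{B,S}
  T[0,1] 'ba' = {S}
  T[1,2] 'aa' = ∅
  T[0,2] 'baa' = ∅

S ∉ T[0,2] ⇒ NO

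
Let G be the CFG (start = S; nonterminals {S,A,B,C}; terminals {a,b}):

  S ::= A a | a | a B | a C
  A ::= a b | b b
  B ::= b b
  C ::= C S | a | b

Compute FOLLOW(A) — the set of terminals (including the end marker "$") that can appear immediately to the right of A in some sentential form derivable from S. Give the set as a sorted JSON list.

FIRST iteration:
[1]
  A via A→a b: +{a}
  A via A→b b: +{b}
  B via B→b b: +{b}
  C via C→a: +{a}
  C via C→b: +{b}
  S via S→A a: +{a,b}
  S: {a,b}  A: {a,b}  B: {b}  C: {a,b}
[2] (no change)
  S: {a,b}  A: {a,b}  B: {b}  C: {a,b}

FOLLOW iteration:
seed FOLLOW(S) with $
[1]
  C→C S: FOLLOW(C) ⊇ FIRST(S) = {a,b}; new: +{a,b}
  C→C S: FOLLOW(S) ⊇ FOLLOW(C) ⊇ {a,b}; new: +{a,b}
  S→A a: FOLLOW(A) ⊇ FIRST(a) = {a}; new: +{a}
  S→a B: FOLLOW(B) ⊇ FOLLOW(S) ⊇ {$,a,b}; new: +{$,a,b}
  S→a C: FOLLOW(C) ⊇ FOLLOW(S) ⊇ {$,a,b}; new: +{$}
  FOLLOW(S)={$,a,b}  FOLLOW(A)={a}  FOLLOW(B)={$,a,b}  FOLLOW(C)={$,a,b}
[2] (stable)
  FOLLOW(S)={$,a,b}  FOLLOW(A)={a}  FOLLOW(B)={$,a,b}  FOLLOW(C)={$,a,b}

FOLLOW(A) = ["a"]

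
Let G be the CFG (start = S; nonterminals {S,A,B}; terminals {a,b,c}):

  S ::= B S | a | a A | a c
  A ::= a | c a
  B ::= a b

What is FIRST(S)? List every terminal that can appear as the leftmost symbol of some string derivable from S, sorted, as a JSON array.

FIRST iteration:
[1]
  A via A→a: +{a}
  A via A→c a: +{c}
  B via B→a b: +{a}
  S via S→B S: +{a}
  S: {a}  A: {a,c}  B: {a}
[2] (stable)
  S: {a}  A: {a,c}  B: {a}

FIRST(S) = ["a"]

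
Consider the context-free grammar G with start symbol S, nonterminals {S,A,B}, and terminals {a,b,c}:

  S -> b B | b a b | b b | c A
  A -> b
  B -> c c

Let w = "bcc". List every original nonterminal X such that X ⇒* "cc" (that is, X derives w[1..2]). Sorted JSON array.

CNF form of G:
  S -> T0 A | T1 B | T1 T1 | T1 X3
  A -> b
  B -> T0 T0
  T0 -> c
  T1 -> b
  T2 -> a
  X3 -> T2 T1

Fill CYK table bottom-up (cells [i..j] with 1 ≤ i ≤ j ≤ 2 only):
  [1..1]={T0}  "c"  orig:{}
  [2..2]={T0}  "c"  orig:{}
  [1..2]={B}  "cc"

Original NTs in T[1,2] deriving "cc": ["B"]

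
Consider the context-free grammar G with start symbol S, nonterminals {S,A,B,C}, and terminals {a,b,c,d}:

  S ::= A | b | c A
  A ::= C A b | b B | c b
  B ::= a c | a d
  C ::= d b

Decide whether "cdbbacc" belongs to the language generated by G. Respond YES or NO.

CNF form of G:
  S -> C X5 | T0 B | T1 A | T1 T0 | b
  A -> C X4 | T0 B | T1 T0
  B -> T2 T1 | T2 T3
  C -> T3 T0
  T0 -> b
  T1 -> c
  T2 -> a
  T3 -> d
  X4 -> A T0
  X5 -> A T0

Fill CYK table bottom-up:
  [0..0]={T1}  "c"  orig:{}
  [1..1]={T3}  "d"  orig:{}
  [2..2]={S,T0}  "b"  orig:{S}
  [3..3]={S,T0}  "b"  orig:{S}
  [4..4]={T2}  "a"  orig:{}
  [5..5]={T1}  "c"  orig:{}
  [6..6]={T1}  "c"  orig:{}
  [0..1]=∅  "cd"
  [1..2]={C}  "db"
  [2..3]=∅  "bb"
  [3..4]=∅  "ba"
  [4..5]={B}  "ac"
  [5..6]=∅  "cc"
  [0..2]=∅  "cdb"
  [1..3]=∅  "dbb"
  [2..4]=∅  "bba"
  [3..5]={A,S}  "bac"
  [4..6]=∅  "acc"
  [0..3]=∅  "cdbb"
  [1..4]=∅  "dbba"
  [2..5]=∅  "bbac"
  [3..6]=∅  "bacc"
  [0..4]=∅  "cdbba"
  [1..5]=∅  "dbbac"
  [2..6]=∅  "bbacc"
  [0..5]=∅  "cdbbac"
  [1..6]=∅  "dbbacc"
  [0..6]=∅  "cdbbacc"

S ∉ T[0,6] ⇒ NO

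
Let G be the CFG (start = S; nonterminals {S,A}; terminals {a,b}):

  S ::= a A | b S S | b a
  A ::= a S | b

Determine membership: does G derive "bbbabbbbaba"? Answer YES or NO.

CNF form of G:
  S -> T0 A | T1 T0 | T1 X2
  A -> T0 S | b
  T0 -> a
  T1 -> b
  X2 -> S S

CYK table (by increasing span):
  cell(0,0) b: {A,T1}  orig:{A}
  cell(1,1) b: {A,T1}  orig:{A}
  cell(2,2) b: {A,T1}  orig:{A}
  cell(3,3) a: {T0}  orig:{}
  cell(4,4) b: {A,T1}  orig:{A}
  cell(5,5) b: {A,T1}  orig:{A}
  cell(6,6) b: {A,T1}  orig:{A}
  cell(7,7) b: {A,T1}  orig:{A}
  cell(8,8) a: {T0}  orig:{}
  cell(9,9) b: {A,T1}  orig:{A}
  cell(10,10) a: {T0}  orig:{}
  cell(0,1) bb: ∅
  cell(1,2) bb: ∅
  cell(2,3) ba: {S}
  cell(3,4) ab: {S}
  cell(4,5) bb: ∅
  cell(5,6) bb: ∅
  cell(6,7) bb: ∅
  cell(7,8) ba: {S}
  cell(8,9) ab: {S}
  cell(9,10) ba: {S}
  cell(0,2) bbb: ∅
  cell(1,3) bba: ∅
  cell(2,4) bab: ∅
  cell(3,5) abb: ∅
  cell(4,6) bbb: ∅
  cell(5,7) bbb: ∅
  cell(6,8) bba: ∅
  cell(7,9) bab: ∅
  cell(8,10) aba: {A}
  cell(0,3) bbba: ∅
  cell(1,4) bbab: ∅
  cell(2,5) babb: ∅
  cell(3,6) abbb: ∅
  cell(4,7) bbbb: ∅
  cell(5,8) bbba: ∅
  cell(6,9) bbab: ∅
  cell(7,10) baba: {X2}  orig:{}
  cell(0,4) bbbab: ∅
  cell(1,5) bbabb: ∅
  cell(2,6) babbb: ∅
  cell(3,7) abbbb: ∅
  cell(4,8) bbbba: ∅
  cell(5,9) bbbab: ∅
  cell(6,10) bbaba: {S}
  cell(0,5) bbbabb: ∅
  cell(1,6) bbabbb: ∅
  cell(2,7) babbbb: ∅
  cell(3,8) abbbba: ∅
  cell(4,9) bbbbab: ∅
  cell(5,10) bbbaba: ∅
  cell(0,6) bbbabbb: ∅
  cell(1,7) bbabbbb: ∅
  cell(2,8) babbbba: ∅
  cell(3,9) abbbbab: ∅
  cell(4,10) bbbbaba: ∅
  cell(0,7) bbbabbbb: ∅
  cell(1,8) bbabbbba: ∅
  cell(2,9) babbbbab: ∅
  cell(3,10) abbbbaba: ∅
  cell(0,8) bbbabbbba: ∅
  cell(1,9) bbabbbbab: ∅
  cell(2,10) babbbbaba: ∅
  cell(0,9) bbbabbbbab: ∅
  cell(1,10) bbabbbbaba: ∅
  cell(0,10) bbbabbbbaba: ∅

S ∉ T[0,10] ⇒ NO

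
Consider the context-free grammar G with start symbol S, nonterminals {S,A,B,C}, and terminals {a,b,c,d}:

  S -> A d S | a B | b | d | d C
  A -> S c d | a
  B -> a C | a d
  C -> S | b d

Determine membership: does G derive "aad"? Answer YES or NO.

Convert to CNF:
  S -> A X6 | T1 C | T2 B | b | d
  A -> S X4 | a
  B -> T2 C | T2 T1
  C -> A X5 | T1 C | T2 B | T3 T1 | b | d
  T0 -> c
  T1 -> d
  T2 -> a
  T3 -> b
  X4 -> T0 T1
  X5 -> T1 S
  X6 -> T1 S

Fill CYK table bottom-up:
  cell(0,0) a: {A,T2}  orig:{A}
  cell(1,1) a: {A,T2}  orig:{A}
  cell(2,2) d: {C,S,T1}  orig:{C,S}
  cell(0,1) aa: ∅
  cell(1,2) ad: {B}
  cell(0,2) aad: {C,S}

S ∈ T[0,2] ⇒ YES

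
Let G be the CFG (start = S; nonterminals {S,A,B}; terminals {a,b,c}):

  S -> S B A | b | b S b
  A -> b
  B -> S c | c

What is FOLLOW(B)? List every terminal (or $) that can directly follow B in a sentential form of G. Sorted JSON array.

Compute FIRST by fixpoint:
pass 1:
  A via A→b: +{b}
  B via B→c: +{c}
  S via S→b: +{b}
  S: {b}  A: {b}  B: {c}
pass 2:
  B via B→S c: +{b}
  S: {b}  A: {b}  B: {b,c}
pass 3: — fixpoint
  S: {b}  A: {b}  B: {b,c}

FOLLOW sets:
FOLLOW(S) := {$}
[1]
  B→S c: FOLLOW(S) ⊇ FIRST(c) = {c}; new: +{c}
  S→S B A: FOLLOW(S) ⊇ FIRST(B) = {b,c}; new: +{b}
  S→S B A: FOLLOW(B) ⊇ FIRST(A) = {b}; new: +{b}
  S→S B A: FOLLOW(A) ⊇ FOLLOW(S) ⊇ {$,b,c}; new: +{$,b,c}
  S: {$,b,c}  A: {$,b,c}  B: {b}
[2] done
  S: {$,b,c}  A: {$,b,c}  B: {b}

FOLLOW(B) = ["b"]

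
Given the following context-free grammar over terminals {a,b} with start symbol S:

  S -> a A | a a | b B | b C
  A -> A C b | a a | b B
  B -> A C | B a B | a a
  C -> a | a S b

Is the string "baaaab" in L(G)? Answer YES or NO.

Convert to CNF:
  S -> T0 B | T0 C | T1 A | T1 T1
  A -> A X2 | T0 B | T1 T1
  B -> A C | B X3 | T1 T1
  C -> T1 X4 | a
  T0 -> b
  T1 -> a
  X2 -> C T0
  X3 -> T1 B
  X4 -> S T0

CYK table (by increasing span):
  T[0,0] 'b' = {T0}  orig:{}
  T[1,1] 'a' = {C,T1}  orig:{C}
  T[2,2] 'a' = {C,T1}  orig:{C}
  T[3,3] 'a' = {C,T1}  orig:{C}
  T[4,4] 'a' = {C,T1}  orig:{C}
  T[5,5] 'b' = {T0}  orig:{}
  T[0,1] 'ba' = {S}
  T[1,2] 'aa' = {A,B,S}
  T[2,3] 'aa' = {A,B,S}
  T[3,4] 'aa' = {A,B,S}
  T[4,5] 'ab' = {X2}  orig:{}
  T[0,2] 'baa' = {A,S}
  T[1,3] 'aaa' = {B,S,X3}  orig:{B,S}
  T[2,4] 'aaa' = {B,S,X3}  orig:{B,S}
  T[3,5] 'aab' = {X4}  orig:{}
  T[0,3] 'baaa' = {A,B,S}
  T[1,4] 'aaaa' = {X3}  orig:{}
  T[2,5] 'aaab' = {A,C,X4}  orig:{A,C}
  T[0,4] 'baaaa' = {B}
  T[1,5] 'aaaab' = {C,S}
  T[0,5] 'baaaab' = {A,S}

S ∈ T[0,5] ⇒ YES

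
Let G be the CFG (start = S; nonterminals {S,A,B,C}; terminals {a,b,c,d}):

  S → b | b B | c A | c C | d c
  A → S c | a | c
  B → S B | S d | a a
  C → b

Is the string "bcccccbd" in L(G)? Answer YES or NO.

CNF form of G:
  S -> T0 A | T0 C | T1 T0 | T3 B | b
  A -> S T0 | a | c
  B -> S B | S T1 | T2 T2
  C -> b
  T0 -> c
  T1 -> d
  T2 -> a
  T3 -> b

Fill CYK table bottom-up:
  cell(0,0) b: {C,S,T3}  orig:{C,S}
  cell(1,1) c: {A,T0}  orig:{A}
  cell(2,2) c: {A,T0}  orig:{A}
  cell(3,3) c: {A,T0}  orig:{A}
  cell(4,4) c: {A,T0}  orig:{A}
  cell(5,5) c: {A,T0}  orig:{A}
  cell(6,6) b: {C,S,T3}  orig:{C,S}
  cell(7,7) d: {T1}  orig:{}
  cell(0,1) bc: {A}
  cell(1,2) cc: {S}
  cell(2,3) cc: {S}
  cell(3,4) cc: {S}
  cell(4,5) cc: {S}
  cell(5,6) cb: {S}
  cell(6,7) bd: {B}
  cell(0,2) bcc: ∅
  cell(1,3) ccc: {A}
  cell(2,4) ccc: {A}
  cell(3,5) ccc: {A}
  cell(4,6) ccb: ∅
  cell(5,7) cbd: {B}
  cell(0,3) bccc: ∅
  cell(1,4) cccc: {S}
  cell(2,5) cccc: {S}
  cell(3,6) cccb: ∅
  cell(4,7) ccbd: {B}
  cell(0,4) bcccc: ∅
  cell(1,5) ccccc: {A}
  cell(2,6) ccccb: ∅
  cell(3,7) cccbd: {B}
  cell(0,5) bccccc: ∅
  cell(1,6) cccccb: ∅
  cell(2,7) ccccbd: {B}
  cell(0,6) bcccccb: ∅
  cell(1,7) cccccbd: {B}
  cell(0,7) bcccccbd: {B,S}

S ∈ T[0,7] ⇒ YES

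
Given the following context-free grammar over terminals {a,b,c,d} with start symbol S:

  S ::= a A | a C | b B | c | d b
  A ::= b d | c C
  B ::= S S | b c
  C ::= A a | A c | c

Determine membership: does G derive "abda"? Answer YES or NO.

Convert to CNF:
  S -> T0 B | T1 T0 | T3 A | T3 C | c
  A -> T0 T1 | T2 C
  B -> S S | T0 T2
  C -> A T2 | A T3 | c
  T0 -> b
  T1 -> d
  T2 -> c
  T3 -> a

Fill CYK table bottom-up:
  cell(0,0) a: {T3}  orig:{}
  cell(1,1) b: {T0}  orig:{}
  cell(2,2) d: {T1}  orig:{}
  cell(3,3) a: {T3}  orig:{}
  cell(0,1) ab: ∅
  cell(1,2) bd: {A}
  cell(2,3) da: ∅
  cell(0,2) abd: {S}
  cell(1,3) bda: {C}
  cell(0,3) abda: {S}

S ∈ T[0,3] ⇒ YES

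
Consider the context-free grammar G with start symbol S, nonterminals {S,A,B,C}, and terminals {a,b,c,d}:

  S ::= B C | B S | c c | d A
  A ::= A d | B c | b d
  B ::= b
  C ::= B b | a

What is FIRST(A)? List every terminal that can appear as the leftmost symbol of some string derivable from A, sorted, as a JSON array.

Compute FIRST by fixpoint:
iter 1:
  A via A→b d: +{b}
  B via B→b: +{b}
  C via C→B b: +{b}
  C via C→a: +{a}
  S via S→B C: +{b}
  S via S→c c: +{c}
  S via S→d A: +{d}
  FIRST[S]={b,c,d}  FIRST[A]={b}  FIRST[B]={b}  FIRST[C]={a,b}
iter 2: done
  FIRST[S]={b,c,d}  FIRST[A]={b}  FIRST[B]={b}  FIRST[C]={a,b}

FIRST(A) = ["b"]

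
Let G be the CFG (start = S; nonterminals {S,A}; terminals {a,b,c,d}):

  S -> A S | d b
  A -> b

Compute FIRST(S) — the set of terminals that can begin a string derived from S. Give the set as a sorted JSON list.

FIRST sets, iterate to fixpoint:
round 1:
  A via A→b: +{b}
  S via S→A S: +{b}
  S via S→d b: +{d}
  FIRST(S)={b,d}  FIRST(A)={b}
round 2: (no change)
  FIRST(S)={b,d}  FIRST(A)={b}

FIRST(S) = ["b", "d"]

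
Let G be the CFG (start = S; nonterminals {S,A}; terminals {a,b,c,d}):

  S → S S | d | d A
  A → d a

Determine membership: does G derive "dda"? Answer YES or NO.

Convert to CNF:
  S -> S S | T0 A | d
  A -> T0 T1
  T0 -> d
  T1 -> a

CYK table (by increasing span):
  [0..0]={S,T0}  "d"  orig:{S}
  [1..1]={S,T0}  "d"  orig:{S}
  [2..2]={T1}  "a"  orig:{}
  [0..1]={S}  "dd"
  [1..2]={A}  "da"
  [0..2]={S}  "dda"

S ∈ T[0,2] ⇒ YES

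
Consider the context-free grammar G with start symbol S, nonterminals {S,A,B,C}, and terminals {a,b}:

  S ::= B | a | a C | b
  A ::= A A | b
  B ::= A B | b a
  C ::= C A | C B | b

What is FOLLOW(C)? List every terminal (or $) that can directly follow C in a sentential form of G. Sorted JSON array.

Compute FIRST by fixpoint:
[1]
  A via A→b: +{b}
  B via B→A B: +{b}
  C via C→b: +{b}
  S via S→B: +{b}
  S via S→a: +{a}
  FIRST[S]={a,b}  FIRST[A]={b}  FIRST[B]={b}  FIRST[C]={b}
[2] (stable)
  FIRST[S]={a,b}  FIRST[A]={b}  FIRST[B]={b}  FIRST[C]={b}

FOLLOW iteration:
initialize: $ ∈ FOLLOW(S)
iter 1:
  A→A A: FOLLOW(A) ⊇ FIRST(A) = {b}; new: +{b}
  C→C A: FOLLOW(C) ⊇ FIRST(A) = {b}; new: +{b}
  C→C B: FOLLOW(B) ⊇ FOLLOW(C) ⊇ {b}; new: +{b}
  S→B: FOLLOW(B) ⊇ FOLLOW(S) ⊇ {$}; new: +{$}
  S→a C: FOLLOW(C) ⊇ FOLLOW(S) ⊇ {$}; new: +{$}
  S: {$}  A: {b}  B: {$,b}  C: {$,b}
iter 2:
  C→C A: FOLLOW(A) ⊇ FOLLOW(C) ⊇ {$,b}; new: +{$}
  S: {$}  A: {$,b}  B: {$,b}  C: {$,b}
iter 3: — fixpoint
  S: {$}  A: {$,b}  B: {$,b}  C: {$,b}

FOLLOW(C) = ["$", "b"]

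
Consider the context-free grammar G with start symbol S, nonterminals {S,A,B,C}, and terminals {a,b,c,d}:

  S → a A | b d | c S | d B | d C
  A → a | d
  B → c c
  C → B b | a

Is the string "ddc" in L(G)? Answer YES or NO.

Convert to CNF:
  S -> T0 S | T1 T3 | T2 A | T3 B | T3 C
  A -> a | d
  B -> T0 T0
  C -> B T1 | a
  T0 -> c
  T1 -> b
  T2 -> a
  T3 -> d

CYK table (by increasing span):
  T[0,0] 'd' = {A,T3}  orig:{A}
  T[1,1] 'd' = {A,T3}  orig:{A}
  T[2,2] 'c' = {T0}  orig:{}
  T[0,1] 'dd' = ∅
  T[1,2] 'dc' = ∅
  T[0,2] 'ddc' = ∅

S ∉ T[0,2] ⇒ NO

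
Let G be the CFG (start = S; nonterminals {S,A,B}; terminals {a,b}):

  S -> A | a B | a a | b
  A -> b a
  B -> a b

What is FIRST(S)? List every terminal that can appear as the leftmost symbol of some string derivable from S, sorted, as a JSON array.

Compute FIRST by fixpoint:
pass 1:
  A via A→b a: +{b}
  B via B→a b: +{a}
  S via S→A: +{b}
  S via S→a B: +{a}
  FIRST[S]={a,b}  FIRST[A]={b}  FIRST[B]={a}
pass 2: — fixpoint
  FIRST[S]={a,b}  FIRST[A]={b}  FIRST[B]={a}

FIRST(S) = ["a", "b"]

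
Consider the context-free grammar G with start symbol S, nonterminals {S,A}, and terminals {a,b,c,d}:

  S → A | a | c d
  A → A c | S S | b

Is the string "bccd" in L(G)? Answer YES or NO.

Convert to CNF:
  S -> A T0 | S S | T0 T1 | a | b
  A -> A T0 | S S | b
  T0 -> c
  T1 -> d

Fill CYK table bottom-up:
  [0..0]={A,S}  "b"
  [1..1]={T0}  "c"  orig:{}
  [2..2]={T0}  "c"  orig:{}
  [3..3]={T1}  "d"  orig:{}
  [0..1]={A,S}  "bc"
  [1..2]=∅  "cc"
  [2..3]={S}  "cd"
  [0..2]={A,S}  "bcc"
  [1..3]=∅  "ccd"
  [0..3]={A,S}  "bccd"

S ∈ T[0,3] ⇒ YES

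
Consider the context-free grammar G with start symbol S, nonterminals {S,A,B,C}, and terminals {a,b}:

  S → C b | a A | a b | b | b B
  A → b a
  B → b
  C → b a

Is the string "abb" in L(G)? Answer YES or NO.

CNF form of G:
  S -> C T0 | T0 B | T1 A | T1 T0 | b
  A -> T0 T1
  B -> b
  C -> T0 T1
  T0 -> b
  T1 -> a

CYK fill:
  cell(0,0) a: {T1}  orig:{}
  cell(1,1) b: {B,S,T0}  orig:{B,S}
  cell(2,2) b: {B,S,T0}  orig:{B,S}
  cell(0,1) ab: {S}
  cell(1,2) bb: {S}
  cell(0,2) abb: ∅

S ∉ T[0,2] ⇒ NO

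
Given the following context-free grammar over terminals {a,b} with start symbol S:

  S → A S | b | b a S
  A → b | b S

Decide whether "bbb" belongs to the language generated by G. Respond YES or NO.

CNF form of G:
  S -> A S | T0 X2 | b
  A -> T0 S | b
  T0 -> b
  T1 -> a
  X2 -> T1 S

CYK fill:
  T[0,0] 'b' = {A,S,T0}  orig:{A,S}
  T[1,1] 'b' = {A,S,T0}  orig:{A,S}
  T[2,2] 'b' = {A,S,T0}  orig:{A,S}
  T[0,1] 'bb' = {A,S}
  T[1,2] 'bb' = {A,S}
  T[0,2] 'bbb' = {A,S}

S ∈ T[0,2] ⇒ YES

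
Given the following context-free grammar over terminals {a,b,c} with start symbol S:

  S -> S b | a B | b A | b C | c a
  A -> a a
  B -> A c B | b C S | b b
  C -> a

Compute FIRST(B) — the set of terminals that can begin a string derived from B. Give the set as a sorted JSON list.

FIRST sets, iterate to fixpoint:
iter 1:
  A via A→a a: +{a}
  B via B→A c B: +{a}
  B via B→b C S: +{b}
  C via C→a: +{a}
  S via S→a B: +{a}
  S via S→b A: +{b}
  S via S→c a: +{c}
  S: {a,b,c}  A: {a}  B: {a,b}  C: {a}
iter 2: done
  S: {a,b,c}  A: {a}  B: {a,b}  C: {a}

FIRST(B) = ["a", "b"]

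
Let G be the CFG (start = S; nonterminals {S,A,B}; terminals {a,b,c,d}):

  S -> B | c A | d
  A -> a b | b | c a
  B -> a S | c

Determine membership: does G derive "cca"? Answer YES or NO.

CNF form of G:
  S -> T0 S | T2 A | c | d
  A -> T0 T1 | T2 T0 | b
  B -> T0 S | c
  T0 -> a
  T1 -> b
  T2 -> c

CYK table (by increasing span):
  [0..0]={B,S,T2}  "c"  orig:{B,S}
  [1..1]={B,S,T2}  "c"  orig:{B,S}
  [2..2]={T0}  "a"  orig:{}
  [0..1]=∅  "cc"
  [1..2]={A}  "ca"
  [0..2]={S}  "cca"

S ∈ T[0,2] ⇒ YES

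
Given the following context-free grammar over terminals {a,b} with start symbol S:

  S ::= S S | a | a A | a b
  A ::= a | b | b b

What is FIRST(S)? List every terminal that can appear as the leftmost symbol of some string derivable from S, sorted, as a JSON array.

FIRST iteration:
iter 1:
  A via A→a: +{a}
  A via A→b: +{b}
  S via S→a: +{a}
  FIRST[S]={a}  FIRST[A]={a,b}
iter 2: — fixpoint
  FIRST[S]={a}  FIRST[A]={a,b}

FIRST(S) = ["a"]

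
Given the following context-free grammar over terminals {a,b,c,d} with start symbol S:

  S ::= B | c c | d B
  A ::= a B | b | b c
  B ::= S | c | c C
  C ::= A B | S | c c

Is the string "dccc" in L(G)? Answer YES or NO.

Convert to CNF:
  S -> T2 C | T2 T2 | T3 B | c
  A -> T0 B | T1 T2 | b
  B -> T2 C | T2 T2 | T3 B | c
  C -> A B | T2 C | T2 T2 | T3 B | c
  T0 -> a
  T1 -> b
  T2 -> c
  T3 -> d

Fill CYK table bottom-up:
  cell(0,0) d: {T3}  orig:{}
  cell(1,1) c: {B,C,S,T2}  orig:{B,C,S}
  cell(2,2) c: {B,C,S,T2}  orig:{B,C,S}
  cell(3,3) c: {B,C,S,T2}  orig:{B,C,S}
  cell(0,1) dc: {B,C,S}
  cell(1,2) cc: {B,C,S}
  cell(2,3) cc: {B,C,S}
  cell(0,2) dcc: {B,C,S}
  cell(1,3) ccc: {B,C,S}
  cell(0,3) dccc: {B,C,S}

S ∈ T[0,3] ⇒ YES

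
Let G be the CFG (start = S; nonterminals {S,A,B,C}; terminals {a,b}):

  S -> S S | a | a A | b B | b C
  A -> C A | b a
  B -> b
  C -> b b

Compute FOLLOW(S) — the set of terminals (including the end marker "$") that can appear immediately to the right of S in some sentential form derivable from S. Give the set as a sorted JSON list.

Compute FIRST by fixpoint:
round 1:
  A via A→b a: +{b}
  B via B→b: +{b}
  C via C→b b: +{b}
  S via S→a: +{a}
  S via S→b B: +{b}
  FIRST(S)={a,b}  FIRST(A)={b}  FIRST(B)={b}  FIRST(C)={b}
round 2: (stable)
  FIRST(S)={a,b}  FIRST(A)={b}  FIRST(B)={b}  FIRST(C)={b}

FOLLOW iteration:
FOLLOW(S) := {$}
[1]
  A→C A: FOLLOW(C) ⊇ FIRST(A) = {b}; new: +{b}
  S→S S: FOLLOW(S) ⊇ FIRST(S) = {a,b}; new: +{a,b}
  S→a A: FOLLOW(A) ⊇ FOLLOW(S) ⊇ {$,a,b}; new: +{$,a,b}
  S→b B: FOLLOW(B) ⊇ FOLLOW(S) ⊇ {$,a,b}; new: +{$,a,b}
  S→b C: FOLLOW(C) ⊇ FOLLOW(S) ⊇ {$,a,b}; new: +{$,a}
  FOLLOW(S)={$,a,b}  FOLLOW(A)={$,a,b}  FOLLOW(B)={$,a,b}  FOLLOW(C)={$,a,b}
[2] (no change)
  FOLLOW(S)={$,a,b}  FOLLOW(A)={$,a,b}  FOLLOW(B)={$,a,b}  FOLLOW(C)={$,a,b}

FOLLOW(S) = ["$", "a", "b"]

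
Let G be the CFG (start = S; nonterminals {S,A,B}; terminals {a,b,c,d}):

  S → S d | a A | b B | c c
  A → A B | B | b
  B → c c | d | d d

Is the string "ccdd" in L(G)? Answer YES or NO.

Convert to CNF:
  S -> S T1 | T0 T0 | T2 A | T3 B
  A -> A B | T0 T0 | T1 T1 | b | d
  B -> T0 T0 | T1 T1 | d
  T0 -> c
  T1 -> d
  T2 -> a
  T3 -> b

CYK fill:
  [0..0]={T0}  "c"  orig:{}
  [1..1]={T0}  "c"  orig:{}
  [2..2]={A,B,T1}  "d"  orig:{A,B}
  [3..3]={A,B,T1}  "d"  orig:{A,B}
  [0..1]={A,B,S}  "cc"
  [1..2]=∅  "cd"
  [2..3]={A,B}  "dd"
  [0..2]={A,S}  "ccd"
  [1..3]=∅  "cdd"
  [0..3]={A,S}  "ccdd"

S ∈ T[0,3] ⇒ YES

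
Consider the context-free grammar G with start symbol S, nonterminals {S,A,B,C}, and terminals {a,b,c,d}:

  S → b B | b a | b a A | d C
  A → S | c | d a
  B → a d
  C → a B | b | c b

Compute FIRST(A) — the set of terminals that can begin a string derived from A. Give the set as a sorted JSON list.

Compute FIRST by fixpoint:
pass 1:
  A via A→c: +{c}
  A via A→d a: +{d}
  B via B→a d: +{a}
  C via C→a B: +{a}
  C via C→b: +{b}
  C via C→c b: +{c}
  S via S→b B: +{b}
  S via S→d C: +{d}
  FIRST(S)={b,d}  FIRST(A)={c,d}  FIRST(B)={a}  FIRST(C)={a,b,c}
pass 2:
  A via A→S: +{b}
  FIRST(S)={b,d}  FIRST(A)={b,c,d}  FIRST(B)={a}  FIRST(C)={a,b,c}
pass 3: (no change)
  FIRST(S)={b,d}  FIRST(A)={b,c,d}  FIRST(B)={a}  FIRST(C)={a,b,c}

FIRST(A) = ["b", "c", "d"]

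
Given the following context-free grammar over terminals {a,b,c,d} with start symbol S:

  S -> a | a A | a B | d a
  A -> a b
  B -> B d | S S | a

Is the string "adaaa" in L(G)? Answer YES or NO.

Convert to CNF:
  S -> T0 A | T0 B | T2 T0 | a
  A -> T0 T1
  B -> B T2 | S S | a
  T0 -> a
  T1 -> b
  T2 -> d

CYK table (by increasing span):
  cell(0,0) a: {B,S,T0}  orig:{B,S}
  cell(1,1) d: {T2}  orig:{}
  cell(2,2) a: {B,S,T0}  orig:{B,S}
  cell(3,3) a: {B,S,T0}  orig:{B,S}
  cell(4,4) a: {B,S,T0}  orig:{B,S}
  cell(0,1) ad: {B}
  cell(1,2) da: {S}
  cell(2,3) aa: {B,S}
  cell(3,4) aa: {B,S}
  cell(0,2) ada: {B}
  cell(1,3) daa: {B}
  cell(2,4) aaa: {B,S}
  cell(0,3) adaa: {S}
  cell(1,4) daaa: {B}
  cell(0,4) adaaa: {B,S}

S ∈ T[0,4] ⇒ YES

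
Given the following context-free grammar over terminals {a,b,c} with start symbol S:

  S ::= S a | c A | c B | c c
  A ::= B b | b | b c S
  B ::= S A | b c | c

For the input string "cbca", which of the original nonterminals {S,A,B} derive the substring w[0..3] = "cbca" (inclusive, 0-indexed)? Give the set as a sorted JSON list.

Convert to CNF:
  S -> S T2 | T1 A | T1 B | T1 T1
  A -> B T0 | T0 X3 | b
  B -> S A | T0 T1 | c
  T0 -> b
  T1 -> c
  T2 -> a
  X3 -> T1 S

CYK fill — only the sub-triangle for w[0..3]:
  [0..0]={B,T1}  "c"  orig:{B}
  [1..1]={A,T0}  "b"  orig:{A}
  [2..2]={B,T1}  "c"  orig:{B}
  [3..3]={T2}  "a"  orig:{}
  [0..1]={A,S}  "cb"
  [1..2]={B}  "bc"
  [2..3]=∅  "ca"
  [0..2]={S}  "cbc"
  [1..3]=∅  "bca"
  [0..3]={S}  "cbca"

Original NTs in T[0,3] deriving "cbca": ["S"]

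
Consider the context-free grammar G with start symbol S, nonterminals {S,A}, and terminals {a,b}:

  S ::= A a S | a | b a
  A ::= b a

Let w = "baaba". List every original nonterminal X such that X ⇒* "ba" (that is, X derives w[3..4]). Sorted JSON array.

Convert to CNF:
  S -> A X2 | T0 T1 | a
  A -> T0 T1
  T0 -> b
  T1 -> a
  X2 -> T1 S

CYK table (by increasing span), restricted to cells inside w[3..4]:
  cell(3,3) b: {T0}  orig:{}
  cell(4,4) a: {S,T1}  orig:{S}
  cell(3,4) ba: {A,S}

Original NTs in T[3,4] deriving "ba": ["A", "S"]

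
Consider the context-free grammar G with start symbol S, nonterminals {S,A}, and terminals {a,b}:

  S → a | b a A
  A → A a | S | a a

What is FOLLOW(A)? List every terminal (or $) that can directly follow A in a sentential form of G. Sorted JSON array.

Compute FIRST by fixpoint:
[1]
  A via A→a a: +{a}
  S via S→a: +{a}
  S via S→b a A: +{b}
  FIRST[S]={a,b}  FIRST[A]={a}
[2]
  A via A→S: +{b}
  FIRST[S]={a,b}  FIRST[A]={a,b}
[3] done
  FIRST[S]={a,b}  FIRST[A]={a,b}

FOLLOW sets:
initialize: $ ∈ FOLLOW(S)
iter 1:
  A→A a: FOLLOW(A) ⊇ FIRST(a) = {a}; new: +{a}
  A→S: FOLLOW(S) ⊇ FOLLOW(A) ⊇ {a}; new: +{a}
  S→b a A: FOLLOW(A) ⊇ FOLLOW(S) ⊇ {$,a}; new: +{$}
  FOLLOW[S]={$,a}  FOLLOW[A]={$,a}
iter 2: (stable)
  FOLLOW[S]={$,a}  FOLLOW[A]={$,a}

FOLLOW(A) = ["$", "a"]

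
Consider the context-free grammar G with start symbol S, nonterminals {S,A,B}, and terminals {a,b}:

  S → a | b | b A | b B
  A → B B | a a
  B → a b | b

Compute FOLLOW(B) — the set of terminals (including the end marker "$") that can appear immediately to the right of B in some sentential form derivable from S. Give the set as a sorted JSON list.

FIRST iteration:
pass 1:
  A via A→a a: +{a}
  B via B→a b: +{a}
  B via B→b: +{b}
  S via S→a: +{a}
  S via S→b: +{b}
  FIRST(S)={a,b}  FIRST(A)={a}  FIRST(B)={a,b}
pass 2:
  A via A→B B: +{b}
  FIRST(S)={a,b}  FIRST(A)={a,b}  FIRST(B)={a,b}
pass 3: (stable)
  FIRST(S)={a,b}  FIRST(A)={a,b}  FIRST(B)={a,b}

Compute FOLLOW by fixpoint:
FOLLOW(S) := {$}
round 1:
  A→B B: FOLLOW(B) ⊇ FIRST(B) = {a,b}; new: +{a,b}
  S→b A: FOLLOW(A) ⊇ FOLLOW(S) ⊇ {$}; new: +{$}
  S→b B: FOLLOW(B) ⊇ FOLLOW(S) ⊇ {$}; new: +{$}
  FOLLOW(S)={$}  FOLLOW(A)={$}  FOLLOW(B)={$,a,b}
round 2: done
  FOLLOW(S)={$}  FOLLOW(A)={$}  FOLLOW(B)={$,a,b}

FOLLOW(B) = ["$", "a", "b"]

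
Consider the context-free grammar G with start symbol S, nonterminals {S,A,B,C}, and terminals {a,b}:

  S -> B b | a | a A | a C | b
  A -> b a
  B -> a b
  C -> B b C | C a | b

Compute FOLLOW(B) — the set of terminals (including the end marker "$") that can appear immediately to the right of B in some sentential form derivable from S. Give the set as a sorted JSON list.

FIRST iteration:
pass 1:
  A via A→b a: +{b}
  B via B→a b: +{a}
  C via C→B b C: +{a}
  C via C→b: +{b}
  S via S→B b: +{a}
  S via S→b: +{b}
  S: {a,b}  A: {b}  B: {a}  C: {a,b}
pass 2: (no change)
  S: {a,b}  A: {b}  B: {a}  C: {a,b}

FOLLOW iteration:
FOLLOW(S) := {$}
iter 1:
  C→B b C: FOLLOW(B) ⊇ FIRST(b) = {b}; new: +{b}
  C→C a: FOLLOW(C) ⊇ FIRST(a) = {a}; new: +{a}
  S→a A: FOLLOW(A) ⊇ FOLLOW(S) ⊇ {$}; new: +{$}
  S→a C: FOLLOW(C) ⊇ FOLLOW(S) ⊇ {$}; new: +{$}
  FOLLOW(S)={$}  FOLLOW(A)={$}  FOLLOW(B)={b}  FOLLOW(C)={$,a}
iter 2: — fixpoint
  FOLLOW(S)={$}  FOLLOW(A)={$}  FOLLOW(B)={b}  FOLLOW(C)={$,a}

FOLLOW(B) = ["b"]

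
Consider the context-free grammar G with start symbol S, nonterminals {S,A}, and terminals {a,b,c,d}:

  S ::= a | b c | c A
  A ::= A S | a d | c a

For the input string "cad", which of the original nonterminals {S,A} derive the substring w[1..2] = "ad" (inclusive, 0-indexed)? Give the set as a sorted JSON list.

Convert to CNF:
  S -> T2 A | T3 T2 | a
  A -> A S | T0 T1 | T2 T0
  T0 -> a
  T1 -> d
  T2 -> c
  T3 -> b

Fill CYK table bottom-up — only the sub-triangle for w[1..2]:
  cell(1,1) a: {S,T0}  orig:{S}
  cell(2,2) d: {T1}  orig:{}
  cell(1,2) ad: {A}

Original NTs in T[1,2] deriving "ad": ["A"]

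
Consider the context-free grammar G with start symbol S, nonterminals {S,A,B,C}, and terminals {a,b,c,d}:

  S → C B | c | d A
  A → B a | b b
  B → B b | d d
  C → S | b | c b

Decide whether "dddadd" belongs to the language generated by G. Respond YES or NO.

CNF form of G:
  S -> C B | T2 A | c
  A -> B T0 | T1 T1
  B -> B T1 | T2 T2
  C -> C B | T2 A | T3 T1 | b | c
  T0 -> a
  T1 -> b
  T2 -> d
  T3 -> c

Fill CYK table bottom-up:
  cell(0,0) d: {T2}  orig:{}
  cell(1,1) d: {T2}  orig:{}
  cell(2,2) d: {T2}  orig:{}
  cell(3,3) a: {T0}  orig:{}
  cell(4,4) d: {T2}  orig:{}
  cell(5,5) d: {T2}  orig:{}
  cell(0,1) dd: {B}
  cell(1,2) dd: {B}
  cell(2,3) da: ∅
  cell(3,4) ad: ∅
  cell(4,5) dd: {B}
  cell(0,2) ddd: ∅
  cell(1,3) dda: {A}
  cell(2,4) dad: ∅
  cell(3,5) add: ∅
  cell(0,3) ddda: {C,S}
  cell(1,4) ddad: ∅
  cell(2,5) dadd: ∅
  cell(0,4) dddad: ∅
  cell(1,5) ddadd: ∅
  cell(0,5) dddadd: {C,S}

S ∈ T[0,5] ⇒ YES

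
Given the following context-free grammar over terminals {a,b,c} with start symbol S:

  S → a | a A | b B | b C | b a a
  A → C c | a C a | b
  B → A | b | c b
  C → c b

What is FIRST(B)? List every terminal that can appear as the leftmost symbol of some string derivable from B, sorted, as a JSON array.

FIRST iteration:
round 1:
  A via A→a C a: +{a}
  A via A→b: +{b}
  B via B→A: +{a,b}
  B via B→c b: +{c}
  C via C→c b: +{c}
  S via S→a: +{a}
  S via S→b B: +{b}
  S: {a,b}  A: {a,b}  B: {a,b,c}  C: {c}
round 2:
  A via A→C c: +{c}
  S: {a,b}  A: {a,b,c}  B: {a,b,c}  C: {c}
round 3: — fixpoint
  S: {a,b}  A: {a,b,c}  B: {a,b,c}  C: {c}

FIRST(B) = ["a", "b", "c"]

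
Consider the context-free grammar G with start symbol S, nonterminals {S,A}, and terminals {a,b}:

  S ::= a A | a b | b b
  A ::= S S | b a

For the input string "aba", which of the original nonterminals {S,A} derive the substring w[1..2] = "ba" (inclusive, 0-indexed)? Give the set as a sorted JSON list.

Convert to CNF:
  S -> T0 T0 | T1 A | T1 T0
  A -> S S | T0 T1
  T0 -> b
  T1 -> a

Fill CYK table bottom-up — only the sub-triangle for w[1..2]:
  T[1,1] 'b' = {T0}  orig:{}
  T[2,2] 'a' = {T1}  orig:{}
  T[1,2] 'ba' = {A}

Original NTs in T[1,2] deriving "ba": ["A"]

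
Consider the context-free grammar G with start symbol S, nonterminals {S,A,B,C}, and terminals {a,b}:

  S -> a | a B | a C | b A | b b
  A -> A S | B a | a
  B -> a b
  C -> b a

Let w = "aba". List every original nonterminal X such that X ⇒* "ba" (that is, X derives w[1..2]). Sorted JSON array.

Convert to CNF:
  S -> T0 B | T0 C | T1 A | T1 T1 | a
  A -> A S | B T0 | a
  B -> T0 T1
  C -> T1 T0
  T0 -> a
  T1 -> b

Fill CYK table bottom-up — only the sub-triangle for w[1..2]:
  T[1,1] 'b' = {T1}  orig:{}
  T[2,2] 'a' = {A,S,T0}  orig:{A,S}
  T[1,2] 'ba' = {C,S}

Original NTs in T[1,2] deriving "ba": ["C", "S"]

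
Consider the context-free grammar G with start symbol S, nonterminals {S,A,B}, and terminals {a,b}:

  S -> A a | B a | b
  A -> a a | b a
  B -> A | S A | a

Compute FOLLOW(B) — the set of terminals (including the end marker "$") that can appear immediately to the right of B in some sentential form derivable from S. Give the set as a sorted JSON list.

FIRST iteration:
round 1:
  A via A→a a: +{a}
  A via A→b a: +{b}
  B via B→A: +{a,b}
  S via S→A a: +{a,b}
  S: {a,b}  A: {a,b}  B: {a,b}
round 2: (stable)
  S: {a,b}  A: {a,b}  B: {a,b}

Compute FOLLOW by fixpoint:
initialize: $ ∈ FOLLOW(S)
round 1:
  B→S A: FOLLOW(S) ⊇ FIRST(A) = {a,b}; new: +{a,b}
  S→A a: FOLLOW(A) ⊇ FIRST(a) = {a}; new: +{a}
  S→B a: FOLLOW(B) ⊇ FIRST(a) = {a}; new: +{a}
  S: {$,a,b}  A: {a}  B: {a}
round 2: done
  S: {$,a,b}  A: {a}  B: {a}

FOLLOW(B) = ["a"]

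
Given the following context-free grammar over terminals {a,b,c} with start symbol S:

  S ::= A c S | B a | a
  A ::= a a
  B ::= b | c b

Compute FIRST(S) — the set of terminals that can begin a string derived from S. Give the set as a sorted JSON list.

Compute FIRST by fixpoint:
iter 1:
  A via A→a a: +{a}
  B via B→b: +{b}
  B via B→c b: +{c}
  S via S→A c S: +{a}
  S via S→B a: +{b,c}
  FIRST[S]={a,b,c}  FIRST[A]={a}  FIRST[B]={b,c}
iter 2: — fixpoint
  FIRST[S]={a,b,c}  FIRST[A]={a}  FIRST[B]={b,c}

FIRST(S) = ["a", "b", "c"]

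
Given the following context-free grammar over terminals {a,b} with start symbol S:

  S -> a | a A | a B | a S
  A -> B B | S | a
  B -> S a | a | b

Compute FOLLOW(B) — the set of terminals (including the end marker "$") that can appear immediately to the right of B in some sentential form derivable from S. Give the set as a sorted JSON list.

FIRST sets, iterate to fixpoint:
pass 1:
  A via A→a: +{a}
  B via B→a: +{a}
  B via B→b: +{b}
  S via S→a: +{a}
  FIRST[S]={a}  FIRST[A]={a}  FIRST[B]={a,b}
pass 2:
  A via A→B B: +{b}
  FIRST[S]={a}  FIRST[A]={a,b}  FIRST[B]={a,b}
pass 3: — fixpoint
  FIRST[S]={a}  FIRST[A]={a,b}  FIRST[B]={a,b}

FOLLOW sets:
FOLLOW(S) := {$}
pass 1:
  A→B B: FOLLOW(B) ⊇ FIRST(B) = {a,b}; new: +{a,b}
  B→S a: FOLLOW(S) ⊇ FIRST(a) = {a}; new: +{a}
  S→a A: FOLLOW(A) ⊇ FOLLOW(S) ⊇ {$,a}; new: +{$,a}
  S→a B: FOLLOW(B) ⊇ FOLLOW(S) ⊇ {$,a}; new: +{$}
  FOLLOW(S)={$,a}  FOLLOW(A)={$,a}  FOLLOW(B)={$,a,b}
pass 2: (stable)
  FOLLOW(S)={$,a}  FOLLOW(A)={$,a}  FOLLOW(B)={$,a,b}

FOLLOW(B) = ["$", "a", "b"]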